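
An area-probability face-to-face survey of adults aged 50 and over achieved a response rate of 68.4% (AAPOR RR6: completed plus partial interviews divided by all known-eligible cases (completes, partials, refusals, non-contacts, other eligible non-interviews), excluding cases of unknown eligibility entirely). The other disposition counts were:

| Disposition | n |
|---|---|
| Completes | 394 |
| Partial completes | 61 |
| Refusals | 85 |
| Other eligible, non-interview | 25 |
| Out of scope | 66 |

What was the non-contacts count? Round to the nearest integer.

100

Numerator: 394 + 61 = 455
RR6 = 455 / D = 0.684
D = 455 / 0.684 = 665.2
Rest of base = 565
non-contacts = 665.2 − 565 ≈ 100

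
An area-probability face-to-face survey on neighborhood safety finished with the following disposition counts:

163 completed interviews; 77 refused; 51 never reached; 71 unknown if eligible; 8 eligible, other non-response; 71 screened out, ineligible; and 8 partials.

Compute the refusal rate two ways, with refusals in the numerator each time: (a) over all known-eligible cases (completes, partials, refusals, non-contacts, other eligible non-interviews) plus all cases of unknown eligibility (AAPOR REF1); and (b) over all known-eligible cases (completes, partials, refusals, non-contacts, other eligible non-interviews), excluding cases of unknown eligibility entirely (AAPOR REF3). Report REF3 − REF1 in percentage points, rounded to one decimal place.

4.7

Top → 77
Base → 163 + 8 + 77 + 51 + 8 + 71 = 378
REF1 = 77 / 378 = 0.2037
Base → 163 + 8 + 77 + 51 + 8 = 307
REF3 = 77 / 307 = 0.2508
Difference = 25.08 − 20.37 = 4.71 percentage points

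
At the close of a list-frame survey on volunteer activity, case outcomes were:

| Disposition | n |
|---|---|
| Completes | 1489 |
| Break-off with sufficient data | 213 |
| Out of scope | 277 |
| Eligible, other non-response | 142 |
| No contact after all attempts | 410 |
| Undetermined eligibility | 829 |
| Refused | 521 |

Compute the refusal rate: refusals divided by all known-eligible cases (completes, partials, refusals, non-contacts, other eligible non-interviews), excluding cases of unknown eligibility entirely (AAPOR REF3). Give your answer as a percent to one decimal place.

18.8%

Top → 521
Base → 1489 + 213 + 521 + 410 + 142 = 2775
REF3 = 521 / 2775 = 0.1877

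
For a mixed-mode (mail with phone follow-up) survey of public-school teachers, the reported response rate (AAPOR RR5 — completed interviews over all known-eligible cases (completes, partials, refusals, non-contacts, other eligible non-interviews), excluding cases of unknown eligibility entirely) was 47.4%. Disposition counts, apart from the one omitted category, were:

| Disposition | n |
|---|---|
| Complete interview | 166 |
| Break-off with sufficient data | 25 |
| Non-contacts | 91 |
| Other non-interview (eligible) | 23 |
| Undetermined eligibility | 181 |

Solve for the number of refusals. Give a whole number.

45

RR5 = 166 / D = 0.474
D = 166 / 0.474 = 350.2
Remaining denominator categories sum to 305
refusals = 350.2 − 305 ≈ 45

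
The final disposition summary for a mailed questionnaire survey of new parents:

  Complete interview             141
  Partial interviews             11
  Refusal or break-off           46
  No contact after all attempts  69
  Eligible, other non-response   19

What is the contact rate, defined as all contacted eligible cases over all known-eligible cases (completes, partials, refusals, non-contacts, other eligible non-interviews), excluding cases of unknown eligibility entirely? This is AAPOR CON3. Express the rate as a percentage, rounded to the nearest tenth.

Top → 141 + 11 + 46 + 19 = 217
Base → 141 + 11 + 46 + 69 + 19 = 286
CON3 = 217 / 286 = 0.7587

75.9%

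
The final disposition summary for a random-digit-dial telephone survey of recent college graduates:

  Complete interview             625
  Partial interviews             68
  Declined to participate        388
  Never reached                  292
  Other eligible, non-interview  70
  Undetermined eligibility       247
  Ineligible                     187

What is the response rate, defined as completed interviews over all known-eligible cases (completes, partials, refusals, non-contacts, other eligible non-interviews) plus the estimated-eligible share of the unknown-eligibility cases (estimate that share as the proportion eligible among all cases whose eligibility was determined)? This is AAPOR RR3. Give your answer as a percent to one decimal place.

Numerator → 625
Eligible (known) → 625 + 68 + 388 + 292 + 70 = 1443
e = 1443 / (1443 + 187) = 1443 / 1630 = 0.8853
Estimated eligible among unknowns → 0.8853 × 247 = 218.67
Denominator → 1443 + 218.67 = 1661.67
RR3 = 625 / 1661.67 = 0.3761

37.6%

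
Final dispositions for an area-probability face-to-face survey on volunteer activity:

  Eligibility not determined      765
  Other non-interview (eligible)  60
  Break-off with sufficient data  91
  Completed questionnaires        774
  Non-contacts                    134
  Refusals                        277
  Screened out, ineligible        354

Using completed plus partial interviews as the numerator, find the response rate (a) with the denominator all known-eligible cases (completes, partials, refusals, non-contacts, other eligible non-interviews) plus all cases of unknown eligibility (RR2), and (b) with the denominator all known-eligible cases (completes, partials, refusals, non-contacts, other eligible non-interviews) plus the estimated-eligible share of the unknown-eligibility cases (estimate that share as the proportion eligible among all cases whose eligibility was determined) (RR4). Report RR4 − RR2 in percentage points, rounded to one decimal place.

3.4

Num → 774 + 91 = 865
Denom → 774 + 91 + 277 + 134 + 60 + 765 = 2101
RR2 = 865 / 2101 = 0.4117
Eligible (known) → 774 + 91 + 277 + 134 + 60 = 1336
e = 1336 / (1336 + 354) = 1336 / 1690 = 0.7905
e × U → 0.7905 × 765 = 604.73
Denom → 1336 + 604.73 = 1940.73
RR4 = 865 / 1940.73 = 0.4457
Difference = 44.57 − 41.17 = 3.40 percentage points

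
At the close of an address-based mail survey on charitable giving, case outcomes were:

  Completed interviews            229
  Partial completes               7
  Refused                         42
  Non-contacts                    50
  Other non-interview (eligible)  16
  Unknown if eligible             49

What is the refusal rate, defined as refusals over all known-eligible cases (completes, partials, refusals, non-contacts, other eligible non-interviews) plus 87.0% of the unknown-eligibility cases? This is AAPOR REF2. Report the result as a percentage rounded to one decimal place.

10.9%

Top: 42
Determined eligible: 229 + 7 + 42 + 50 + 16 = 344
Estimated eligible among unknowns: 0.8700 × 49 = 42.63
Base: 344 + 42.63 = 386.63
REF2 = 42 / 386.63 = 0.1086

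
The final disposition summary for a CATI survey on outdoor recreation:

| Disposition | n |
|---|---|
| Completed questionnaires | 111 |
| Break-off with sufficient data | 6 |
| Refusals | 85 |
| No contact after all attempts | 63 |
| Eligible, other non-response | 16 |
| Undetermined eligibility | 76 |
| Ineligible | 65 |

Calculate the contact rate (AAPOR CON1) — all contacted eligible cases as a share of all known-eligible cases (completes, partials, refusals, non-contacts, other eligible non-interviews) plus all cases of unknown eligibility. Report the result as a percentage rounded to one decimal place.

Numerator = 111 + 6 + 85 + 16 = 218
Denom = 111 + 6 + 85 + 63 + 16 + 76 = 357
CON1 = 218 / 357 = 0.6106

61.1%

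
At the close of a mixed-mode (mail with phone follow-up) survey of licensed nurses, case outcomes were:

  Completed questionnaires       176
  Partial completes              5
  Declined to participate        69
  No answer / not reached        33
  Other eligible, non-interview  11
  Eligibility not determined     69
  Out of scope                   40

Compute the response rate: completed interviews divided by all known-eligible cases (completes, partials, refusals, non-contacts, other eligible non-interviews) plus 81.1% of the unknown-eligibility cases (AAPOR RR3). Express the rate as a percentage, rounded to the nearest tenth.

Top = 176
Known eligible = 176 + 5 + 69 + 33 + 11 = 294
Estimated eligible among unknowns = 0.8110 × 69 = 55.96
Base = 294 + 55.96 = 349.96
RR3 = 176 / 349.96 = 0.5029

50.3%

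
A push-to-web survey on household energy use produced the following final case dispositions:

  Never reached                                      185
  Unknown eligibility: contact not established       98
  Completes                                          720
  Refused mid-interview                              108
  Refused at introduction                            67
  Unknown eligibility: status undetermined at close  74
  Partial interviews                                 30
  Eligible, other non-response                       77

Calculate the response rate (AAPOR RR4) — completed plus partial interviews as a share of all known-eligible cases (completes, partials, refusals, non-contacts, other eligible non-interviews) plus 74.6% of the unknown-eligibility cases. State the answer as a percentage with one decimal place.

Refusal or break-off = 67 + 108 = 175
Unknown eligibility = 98 + 74 = 172
Numerator: 720 + 30 = 750
Determined eligible: 720 + 30 + 175 + 185 + 77 = 1187
Eligible share of unknowns: 0.7460 × 172 = 128.31
Denominator: 1187 + 128.31 = 1315.31
RR4 = 750 / 1315.31 = 0.5702

57.0%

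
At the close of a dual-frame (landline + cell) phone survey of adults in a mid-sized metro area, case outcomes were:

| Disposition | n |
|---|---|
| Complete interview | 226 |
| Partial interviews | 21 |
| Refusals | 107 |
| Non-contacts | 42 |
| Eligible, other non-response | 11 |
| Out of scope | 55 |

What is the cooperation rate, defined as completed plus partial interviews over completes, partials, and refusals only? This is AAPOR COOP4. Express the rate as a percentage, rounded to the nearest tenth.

69.8%

Top → 226 + 21 = 247
Base → 226 + 21 + 107 = 354
COOP4 = 247 / 354 = 0.6977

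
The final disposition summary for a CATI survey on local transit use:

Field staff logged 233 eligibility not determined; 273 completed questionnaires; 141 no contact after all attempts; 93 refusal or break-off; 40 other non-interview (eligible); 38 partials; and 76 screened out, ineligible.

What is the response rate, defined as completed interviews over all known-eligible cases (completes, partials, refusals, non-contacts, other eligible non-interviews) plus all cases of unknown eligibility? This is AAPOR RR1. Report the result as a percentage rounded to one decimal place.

Numerator = 273
Base = 273 + 38 + 93 + 141 + 40 + 233 = 818
RR1 = 273 / 818 = 0.3337

33.4%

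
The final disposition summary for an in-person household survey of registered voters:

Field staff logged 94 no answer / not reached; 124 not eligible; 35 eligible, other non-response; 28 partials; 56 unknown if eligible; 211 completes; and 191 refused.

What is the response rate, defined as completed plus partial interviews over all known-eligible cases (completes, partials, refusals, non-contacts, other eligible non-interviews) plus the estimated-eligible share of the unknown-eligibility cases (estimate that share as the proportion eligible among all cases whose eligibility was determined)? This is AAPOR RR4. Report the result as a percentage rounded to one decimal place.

39.5%

Numerator = 211 + 28 = 239
Eligible (known) = 211 + 28 + 191 + 94 + 35 = 559
e = 559 / (559 + 124) = 559 / 683 = 0.8184
e × U = 0.8184 × 56 = 45.83
Denominator = 559 + 45.83 = 604.83
RR4 = 239 / 604.83 = 0.3952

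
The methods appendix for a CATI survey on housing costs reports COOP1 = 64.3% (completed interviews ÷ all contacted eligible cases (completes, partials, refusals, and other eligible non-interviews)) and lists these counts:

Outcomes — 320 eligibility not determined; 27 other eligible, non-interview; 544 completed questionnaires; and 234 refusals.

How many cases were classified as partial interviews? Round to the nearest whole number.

COOP1 = 544 / D = 0.643
D = 544 / 0.643 = 846.0
Rest of base = 805
partial interviews = 846.0 − 805 ≈ 41

41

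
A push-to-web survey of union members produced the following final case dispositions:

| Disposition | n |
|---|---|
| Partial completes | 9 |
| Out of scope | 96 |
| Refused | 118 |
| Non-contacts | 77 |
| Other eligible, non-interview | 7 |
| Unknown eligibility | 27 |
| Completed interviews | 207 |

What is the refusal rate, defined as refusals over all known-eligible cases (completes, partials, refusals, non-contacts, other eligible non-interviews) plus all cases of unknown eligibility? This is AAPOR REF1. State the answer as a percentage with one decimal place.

Numerator → 118
Denominator → 207 + 9 + 118 + 77 + 7 + 27 = 445
REF1 = 118 / 445 = 0.2652

26.5%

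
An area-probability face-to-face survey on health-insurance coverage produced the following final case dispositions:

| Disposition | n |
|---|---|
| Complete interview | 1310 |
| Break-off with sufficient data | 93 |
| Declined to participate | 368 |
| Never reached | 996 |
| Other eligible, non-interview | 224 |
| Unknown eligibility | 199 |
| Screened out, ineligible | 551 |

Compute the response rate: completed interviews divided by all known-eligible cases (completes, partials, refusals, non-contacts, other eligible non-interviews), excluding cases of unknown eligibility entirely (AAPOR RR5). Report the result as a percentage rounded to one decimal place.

43.8%

Numerator = 1310
Denominator = 1310 + 93 + 368 + 996 + 224 = 2991
RR5 = 1310 / 2991 = 0.4380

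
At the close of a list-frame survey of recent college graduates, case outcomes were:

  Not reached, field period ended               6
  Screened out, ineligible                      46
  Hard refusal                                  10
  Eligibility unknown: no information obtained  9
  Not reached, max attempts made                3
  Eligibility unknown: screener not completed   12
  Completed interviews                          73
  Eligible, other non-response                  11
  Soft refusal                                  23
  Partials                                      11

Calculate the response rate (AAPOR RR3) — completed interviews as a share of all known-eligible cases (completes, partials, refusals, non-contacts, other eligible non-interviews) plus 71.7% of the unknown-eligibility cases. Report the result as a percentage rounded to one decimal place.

48.0%

Declined to participate = 10 + 23 = 33
No answer / not reached = 6 + 3 = 9
Eligibility not determined = 12 + 9 = 21
Numerator → 73
Known eligible → 73 + 11 + 33 + 9 + 11 = 137
Estimated eligible among unknowns → 0.7170 × 21 = 15.06
Denom → 137 + 15.06 = 152.06
RR3 = 73 / 152.06 = 0.4801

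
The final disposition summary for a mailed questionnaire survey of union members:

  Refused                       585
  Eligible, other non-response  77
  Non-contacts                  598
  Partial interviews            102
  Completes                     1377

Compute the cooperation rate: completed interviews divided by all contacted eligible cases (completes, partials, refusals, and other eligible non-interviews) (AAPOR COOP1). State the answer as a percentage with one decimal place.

Top: 1377
Base: 1377 + 102 + 585 + 77 = 2141
COOP1 = 1377 / 2141 = 0.6432

64.3%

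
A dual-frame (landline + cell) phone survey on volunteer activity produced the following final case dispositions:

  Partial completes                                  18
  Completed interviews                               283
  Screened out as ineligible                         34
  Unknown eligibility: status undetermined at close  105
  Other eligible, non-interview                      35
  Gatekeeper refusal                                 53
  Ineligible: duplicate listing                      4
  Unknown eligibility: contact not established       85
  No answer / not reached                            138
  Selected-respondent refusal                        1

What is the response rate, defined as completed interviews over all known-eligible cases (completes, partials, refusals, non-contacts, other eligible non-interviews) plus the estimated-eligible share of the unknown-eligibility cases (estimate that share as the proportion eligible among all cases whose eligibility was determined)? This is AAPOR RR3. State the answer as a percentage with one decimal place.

40.1%

Declined to participate = 53 + 1 = 54
Undetermined eligibility = 85 + 105 = 190
Ineligible = 34 + 4 = 38
Numerator → 283
Determined eligible → 283 + 18 + 54 + 138 + 35 = 528
e = 528 / (528 + 38) = 528 / 566 = 0.9329
e × U → 0.9329 × 190 = 177.25
Denom → 528 + 177.25 = 705.25
RR3 = 283 / 705.25 = 0.4013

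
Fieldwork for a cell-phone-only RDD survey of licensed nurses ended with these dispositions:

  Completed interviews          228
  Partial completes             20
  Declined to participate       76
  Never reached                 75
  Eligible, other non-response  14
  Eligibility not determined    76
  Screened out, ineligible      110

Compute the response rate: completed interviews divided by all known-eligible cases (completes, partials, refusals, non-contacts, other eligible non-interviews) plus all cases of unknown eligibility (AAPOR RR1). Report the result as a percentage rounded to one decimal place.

Num: 228
Denom: 228 + 20 + 76 + 75 + 14 + 76 = 489
RR1 = 228 / 489 = 0.4663

46.6%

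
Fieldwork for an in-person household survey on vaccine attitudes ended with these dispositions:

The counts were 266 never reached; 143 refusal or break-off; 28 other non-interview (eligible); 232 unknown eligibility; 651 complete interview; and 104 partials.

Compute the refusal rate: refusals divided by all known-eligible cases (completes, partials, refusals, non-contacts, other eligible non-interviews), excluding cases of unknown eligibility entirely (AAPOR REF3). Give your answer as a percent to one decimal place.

Numerator = 143
Denom = 651 + 104 + 143 + 266 + 28 = 1192
REF3 = 143 / 1192 = 0.1200

12.0%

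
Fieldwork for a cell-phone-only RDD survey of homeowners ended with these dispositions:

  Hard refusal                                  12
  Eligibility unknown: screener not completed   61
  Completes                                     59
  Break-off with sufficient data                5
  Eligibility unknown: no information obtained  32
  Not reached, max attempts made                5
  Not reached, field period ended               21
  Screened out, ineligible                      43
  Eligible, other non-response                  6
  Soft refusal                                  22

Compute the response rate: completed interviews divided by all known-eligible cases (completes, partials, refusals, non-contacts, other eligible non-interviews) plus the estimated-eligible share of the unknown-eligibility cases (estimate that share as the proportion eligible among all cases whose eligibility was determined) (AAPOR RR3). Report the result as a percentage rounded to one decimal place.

29.5%

Refused = 12 + 22 = 34
Non-contacts = 21 + 5 = 26
Unknown if eligible = 61 + 32 = 93
Top = 59
Known eligible = 59 + 5 + 34 + 26 + 6 = 130
e = 130 / (130 + 43) = 130 / 173 = 0.7514
Eligible share of unknowns = 0.7514 × 93 = 69.88
Base = 130 + 69.88 = 199.88
RR3 = 59 / 199.88 = 0.2952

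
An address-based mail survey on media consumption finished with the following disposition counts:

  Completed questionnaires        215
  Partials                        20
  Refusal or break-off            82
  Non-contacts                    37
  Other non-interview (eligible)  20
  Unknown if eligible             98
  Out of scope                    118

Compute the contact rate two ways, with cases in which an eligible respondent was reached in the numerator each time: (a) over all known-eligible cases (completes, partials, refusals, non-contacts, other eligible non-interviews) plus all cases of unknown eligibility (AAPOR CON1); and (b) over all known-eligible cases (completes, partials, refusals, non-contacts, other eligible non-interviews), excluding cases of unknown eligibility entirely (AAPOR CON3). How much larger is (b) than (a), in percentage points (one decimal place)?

Numerator → 215 + 20 + 82 + 20 = 337
Denom → 215 + 20 + 82 + 37 + 20 + 98 = 472
CON1 = 337 / 472 = 0.7140
Denom → 215 + 20 + 82 + 37 + 20 = 374
CON3 = 337 / 374 = 0.9011
Difference = 90.11 − 71.40 = 18.71 percentage points

18.7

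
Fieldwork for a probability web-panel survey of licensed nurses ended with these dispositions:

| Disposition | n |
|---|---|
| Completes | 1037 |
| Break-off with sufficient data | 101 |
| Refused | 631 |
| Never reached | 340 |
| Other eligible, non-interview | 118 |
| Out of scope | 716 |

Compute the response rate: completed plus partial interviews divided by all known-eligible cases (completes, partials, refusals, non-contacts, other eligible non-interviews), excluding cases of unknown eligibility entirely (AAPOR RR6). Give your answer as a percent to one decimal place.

51.1%

Num: 1037 + 101 = 1138
Denom: 1037 + 101 + 631 + 340 + 118 = 2227
RR6 = 1138 / 2227 = 0.5110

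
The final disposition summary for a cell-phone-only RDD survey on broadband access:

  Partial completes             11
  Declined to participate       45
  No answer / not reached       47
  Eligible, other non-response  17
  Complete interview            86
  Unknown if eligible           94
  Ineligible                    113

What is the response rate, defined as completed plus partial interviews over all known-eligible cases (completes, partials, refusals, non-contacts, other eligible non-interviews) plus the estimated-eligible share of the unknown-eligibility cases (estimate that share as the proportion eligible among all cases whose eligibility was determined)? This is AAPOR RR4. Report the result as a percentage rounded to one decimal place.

Num → 86 + 11 = 97
Eligible (known) → 86 + 11 + 45 + 47 + 17 = 206
e = 206 / (206 + 113) = 206 / 319 = 0.6458
Eligible share of unknowns → 0.6458 × 94 = 60.71
Denominator → 206 + 60.71 = 266.71
RR4 = 97 / 266.71 = 0.3637

36.4%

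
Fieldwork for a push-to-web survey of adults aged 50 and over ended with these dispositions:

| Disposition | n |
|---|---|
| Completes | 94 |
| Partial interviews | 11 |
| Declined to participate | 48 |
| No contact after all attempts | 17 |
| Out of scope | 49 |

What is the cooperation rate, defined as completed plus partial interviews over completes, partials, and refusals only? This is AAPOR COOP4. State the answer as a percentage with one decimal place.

68.6%

Num = 94 + 11 = 105
Denom = 94 + 11 + 48 = 153
COOP4 = 105 / 153 = 0.6863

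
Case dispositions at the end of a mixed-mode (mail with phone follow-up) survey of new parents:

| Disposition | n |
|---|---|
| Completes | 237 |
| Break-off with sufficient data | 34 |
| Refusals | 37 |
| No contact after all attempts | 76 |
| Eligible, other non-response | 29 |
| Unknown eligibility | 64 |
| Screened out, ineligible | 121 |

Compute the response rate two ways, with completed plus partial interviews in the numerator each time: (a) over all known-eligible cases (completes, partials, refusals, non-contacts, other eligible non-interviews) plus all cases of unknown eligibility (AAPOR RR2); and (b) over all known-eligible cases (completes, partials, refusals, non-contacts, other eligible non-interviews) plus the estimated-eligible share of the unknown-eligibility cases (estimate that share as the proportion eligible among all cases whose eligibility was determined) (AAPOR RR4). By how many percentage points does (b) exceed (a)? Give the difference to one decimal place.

1.8

Numerator = 237 + 34 = 271
Base = 237 + 34 + 37 + 76 + 29 + 64 = 477
RR2 = 271 / 477 = 0.5681
Known eligible = 237 + 34 + 37 + 76 + 29 = 413
e = 413 / (413 + 121) = 413 / 534 = 0.7734
Eligible share of unknowns = 0.7734 × 64 = 49.50
Base = 413 + 49.50 = 462.50
RR4 = 271 / 462.50 = 0.5859
Difference = 58.59 − 56.81 = 1.78 percentage points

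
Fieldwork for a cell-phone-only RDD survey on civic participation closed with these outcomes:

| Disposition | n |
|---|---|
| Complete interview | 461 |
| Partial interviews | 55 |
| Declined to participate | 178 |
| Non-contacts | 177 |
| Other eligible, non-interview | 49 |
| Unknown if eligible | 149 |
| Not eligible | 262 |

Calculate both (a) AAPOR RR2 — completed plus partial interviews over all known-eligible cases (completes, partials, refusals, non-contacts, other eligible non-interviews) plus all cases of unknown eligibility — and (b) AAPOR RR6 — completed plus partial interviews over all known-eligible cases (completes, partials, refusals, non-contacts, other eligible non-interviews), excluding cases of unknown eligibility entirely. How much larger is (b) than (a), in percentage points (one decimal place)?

7.8

Top: 461 + 55 = 516
Base: 461 + 55 + 178 + 177 + 49 + 149 = 1069
RR2 = 516 / 1069 = 0.4827
Base: 461 + 55 + 178 + 177 + 49 = 920
RR6 = 516 / 920 = 0.5609
Difference = 56.09 − 48.27 = 7.82 percentage points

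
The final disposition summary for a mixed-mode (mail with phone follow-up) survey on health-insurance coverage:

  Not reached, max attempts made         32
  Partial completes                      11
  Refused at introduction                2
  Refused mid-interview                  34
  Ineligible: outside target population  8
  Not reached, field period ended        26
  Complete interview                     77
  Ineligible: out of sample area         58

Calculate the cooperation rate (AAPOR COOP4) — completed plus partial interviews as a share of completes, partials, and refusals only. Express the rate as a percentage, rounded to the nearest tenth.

71.0%

Refusals = 2 + 34 = 36
Never reached = 26 + 32 = 58
Not eligible = 8 + 58 = 66
Top = 77 + 11 = 88
Denominator = 77 + 11 + 36 = 124
COOP4 = 88 / 124 = 0.7097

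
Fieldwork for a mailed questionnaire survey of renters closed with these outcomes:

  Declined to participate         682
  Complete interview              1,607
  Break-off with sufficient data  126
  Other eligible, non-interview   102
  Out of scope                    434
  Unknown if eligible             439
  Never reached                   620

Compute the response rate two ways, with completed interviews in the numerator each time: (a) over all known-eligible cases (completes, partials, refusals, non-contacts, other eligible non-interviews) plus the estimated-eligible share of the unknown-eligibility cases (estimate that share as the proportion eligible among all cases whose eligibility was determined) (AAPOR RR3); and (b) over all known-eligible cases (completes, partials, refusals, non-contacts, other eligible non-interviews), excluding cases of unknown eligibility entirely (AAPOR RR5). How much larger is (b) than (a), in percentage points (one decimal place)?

Numerator = 1607
Known eligible = 1607 + 126 + 682 + 620 + 102 = 3137
e = 3137 / (3137 + 434) = 3137 / 3571 = 0.8785
e × U = 0.8785 × 439 = 385.66
Denom = 3137 + 385.66 = 3522.66
RR3 = 1607 / 3522.66 = 0.4562
Denom = 1607 + 126 + 682 + 620 + 102 = 3137
RR5 = 1607 / 3137 = 0.5123
Difference = 51.23 − 45.62 = 5.61 percentage points

5.6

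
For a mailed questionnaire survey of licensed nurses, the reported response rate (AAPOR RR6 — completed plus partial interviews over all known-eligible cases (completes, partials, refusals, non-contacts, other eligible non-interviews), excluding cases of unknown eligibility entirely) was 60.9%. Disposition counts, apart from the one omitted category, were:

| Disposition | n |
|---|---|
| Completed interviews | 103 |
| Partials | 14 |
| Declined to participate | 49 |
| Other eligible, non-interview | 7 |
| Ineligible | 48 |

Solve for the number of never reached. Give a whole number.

19

Top = 103 + 14 = 117
RR6 = 117 / D = 0.609
D = 117 / 0.609 = 192.1
Remaining denominator categories sum to 173
never reached = 192.1 − 173 ≈ 19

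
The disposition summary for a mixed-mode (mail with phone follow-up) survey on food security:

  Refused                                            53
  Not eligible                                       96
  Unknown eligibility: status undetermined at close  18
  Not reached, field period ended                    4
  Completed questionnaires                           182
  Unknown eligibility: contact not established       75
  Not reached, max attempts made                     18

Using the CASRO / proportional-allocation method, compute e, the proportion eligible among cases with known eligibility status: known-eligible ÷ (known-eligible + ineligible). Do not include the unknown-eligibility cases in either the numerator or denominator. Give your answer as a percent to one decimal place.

72.8%

No contact after all attempts = 4 + 18 = 22
Unknown if eligible = 75 + 18 = 93
Eligible (known): 182 + 53 + 22 = 257
e = 257 / (257 + 96) = 257 / 353 = 0.7280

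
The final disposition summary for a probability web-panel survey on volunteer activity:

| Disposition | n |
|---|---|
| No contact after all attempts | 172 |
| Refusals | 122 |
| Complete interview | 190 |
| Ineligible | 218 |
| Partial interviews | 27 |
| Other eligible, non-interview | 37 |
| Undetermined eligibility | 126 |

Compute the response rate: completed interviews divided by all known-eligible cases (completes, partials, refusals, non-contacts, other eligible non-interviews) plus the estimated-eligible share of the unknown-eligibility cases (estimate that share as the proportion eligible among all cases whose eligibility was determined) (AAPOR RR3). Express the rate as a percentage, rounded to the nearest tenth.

29.8%

Numerator → 190
Determined eligible → 190 + 27 + 122 + 172 + 37 = 548
e = 548 / (548 + 218) = 548 / 766 = 0.7154
Estimated eligible among unknowns → 0.7154 × 126 = 90.14
Denom → 548 + 90.14 = 638.14
RR3 = 190 / 638.14 = 0.2977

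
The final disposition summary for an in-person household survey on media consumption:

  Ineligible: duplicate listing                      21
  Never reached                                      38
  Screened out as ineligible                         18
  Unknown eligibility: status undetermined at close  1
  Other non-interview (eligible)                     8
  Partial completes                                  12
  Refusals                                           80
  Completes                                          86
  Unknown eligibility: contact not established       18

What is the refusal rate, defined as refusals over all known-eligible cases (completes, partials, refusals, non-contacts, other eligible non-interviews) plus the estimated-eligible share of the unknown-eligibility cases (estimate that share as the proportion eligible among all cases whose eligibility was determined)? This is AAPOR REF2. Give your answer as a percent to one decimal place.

Undetermined eligibility = 18 + 1 = 19
Ineligible = 18 + 21 = 39
Numerator → 80
Eligible (known) → 86 + 12 + 80 + 38 + 8 = 224
e = 224 / (224 + 39) = 224 / 263 = 0.8517
e × U → 0.8517 × 19 = 16.18
Denominator → 224 + 16.18 = 240.18
REF2 = 80 / 240.18 = 0.3331

33.3%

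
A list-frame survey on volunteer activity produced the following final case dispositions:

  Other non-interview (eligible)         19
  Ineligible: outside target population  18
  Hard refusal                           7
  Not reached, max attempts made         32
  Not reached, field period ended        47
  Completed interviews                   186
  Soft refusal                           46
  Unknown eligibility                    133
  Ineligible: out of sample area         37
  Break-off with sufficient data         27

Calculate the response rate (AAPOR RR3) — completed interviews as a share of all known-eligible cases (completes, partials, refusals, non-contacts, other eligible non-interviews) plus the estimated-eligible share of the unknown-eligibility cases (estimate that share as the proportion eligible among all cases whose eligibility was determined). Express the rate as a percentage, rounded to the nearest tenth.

38.8%

Refusal or break-off = 7 + 46 = 53
Non-contacts = 47 + 32 = 79
Out of scope = 18 + 37 = 55
Top → 186
Determined eligible → 186 + 27 + 53 + 79 + 19 = 364
e = 364 / (364 + 55) = 364 / 419 = 0.8687
Estimated eligible among unknowns → 0.8687 × 133 = 115.54
Base → 364 + 115.54 = 479.54
RR3 = 186 / 479.54 = 0.3879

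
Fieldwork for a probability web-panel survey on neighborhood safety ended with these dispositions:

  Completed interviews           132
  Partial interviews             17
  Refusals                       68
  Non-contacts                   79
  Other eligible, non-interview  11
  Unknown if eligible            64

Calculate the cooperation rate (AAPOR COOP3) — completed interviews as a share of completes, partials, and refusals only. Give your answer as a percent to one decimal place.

Top = 132
Denominator = 132 + 17 + 68 = 217
COOP3 = 132 / 217 = 0.6083

60.8%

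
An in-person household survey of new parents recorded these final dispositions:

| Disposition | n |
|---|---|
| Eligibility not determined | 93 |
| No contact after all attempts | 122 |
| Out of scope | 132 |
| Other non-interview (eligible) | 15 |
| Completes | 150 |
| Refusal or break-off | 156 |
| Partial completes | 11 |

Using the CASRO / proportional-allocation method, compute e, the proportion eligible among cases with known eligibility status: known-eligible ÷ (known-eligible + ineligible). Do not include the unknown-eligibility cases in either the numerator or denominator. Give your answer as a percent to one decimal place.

77.5%

Known eligible: 150 + 11 + 156 + 122 + 15 = 454
e = 454 / (454 + 132) = 454 / 586 = 0.7747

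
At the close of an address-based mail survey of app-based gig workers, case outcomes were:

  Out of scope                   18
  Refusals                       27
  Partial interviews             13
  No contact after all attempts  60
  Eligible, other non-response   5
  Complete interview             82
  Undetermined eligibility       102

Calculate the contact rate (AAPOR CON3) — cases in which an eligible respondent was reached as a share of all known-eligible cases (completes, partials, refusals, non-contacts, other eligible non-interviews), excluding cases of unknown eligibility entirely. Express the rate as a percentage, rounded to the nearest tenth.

Numerator → 82 + 13 + 27 + 5 = 127
Base → 82 + 13 + 27 + 60 + 5 = 187
CON3 = 127 / 187 = 0.6791

67.9%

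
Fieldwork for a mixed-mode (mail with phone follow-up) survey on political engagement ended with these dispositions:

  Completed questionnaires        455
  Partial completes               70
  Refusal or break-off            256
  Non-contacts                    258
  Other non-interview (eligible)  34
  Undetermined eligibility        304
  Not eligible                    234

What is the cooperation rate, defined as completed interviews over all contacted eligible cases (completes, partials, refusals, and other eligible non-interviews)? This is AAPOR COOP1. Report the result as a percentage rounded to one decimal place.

Numerator: 455
Denom: 455 + 70 + 256 + 34 = 815
COOP1 = 455 / 815 = 0.5583

55.8%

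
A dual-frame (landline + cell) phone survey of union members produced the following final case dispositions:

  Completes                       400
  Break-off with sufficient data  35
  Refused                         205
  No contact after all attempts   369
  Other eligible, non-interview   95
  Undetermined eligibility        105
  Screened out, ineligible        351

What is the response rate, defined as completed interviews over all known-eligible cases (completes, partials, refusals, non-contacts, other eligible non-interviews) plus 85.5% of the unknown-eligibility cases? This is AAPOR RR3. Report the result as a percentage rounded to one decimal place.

Num: 400
Eligible (known): 400 + 35 + 205 + 369 + 95 = 1104
Estimated eligible among unknowns: 0.8550 × 105 = 89.77
Denom: 1104 + 89.77 = 1193.77
RR3 = 400 / 1193.77 = 0.3351

33.5%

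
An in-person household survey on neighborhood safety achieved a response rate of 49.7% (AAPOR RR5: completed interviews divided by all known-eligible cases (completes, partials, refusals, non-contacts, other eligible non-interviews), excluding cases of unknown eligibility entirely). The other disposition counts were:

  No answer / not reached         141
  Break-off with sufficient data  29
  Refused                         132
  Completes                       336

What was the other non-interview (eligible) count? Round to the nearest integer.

RR5 = 336 / D = 0.497
D = 336 / 0.497 = 676.1
Other denominator terms total 638
other non-interview (eligible) = 676.1 − 638 ≈ 38

38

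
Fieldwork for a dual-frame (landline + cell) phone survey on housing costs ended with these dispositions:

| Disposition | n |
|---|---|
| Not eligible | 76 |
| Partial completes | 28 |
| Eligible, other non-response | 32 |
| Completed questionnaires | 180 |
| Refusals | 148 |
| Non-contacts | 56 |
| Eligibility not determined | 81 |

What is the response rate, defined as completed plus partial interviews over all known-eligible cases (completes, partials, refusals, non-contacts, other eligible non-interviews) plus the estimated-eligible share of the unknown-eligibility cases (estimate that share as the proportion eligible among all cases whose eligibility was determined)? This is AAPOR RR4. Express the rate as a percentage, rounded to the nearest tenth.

Top: 180 + 28 = 208
Known eligible: 180 + 28 + 148 + 56 + 32 = 444
e = 444 / (444 + 76) = 444 / 520 = 0.8538
e × U: 0.8538 × 81 = 69.16
Denom: 444 + 69.16 = 513.16
RR4 = 208 / 513.16 = 0.4053

40.5%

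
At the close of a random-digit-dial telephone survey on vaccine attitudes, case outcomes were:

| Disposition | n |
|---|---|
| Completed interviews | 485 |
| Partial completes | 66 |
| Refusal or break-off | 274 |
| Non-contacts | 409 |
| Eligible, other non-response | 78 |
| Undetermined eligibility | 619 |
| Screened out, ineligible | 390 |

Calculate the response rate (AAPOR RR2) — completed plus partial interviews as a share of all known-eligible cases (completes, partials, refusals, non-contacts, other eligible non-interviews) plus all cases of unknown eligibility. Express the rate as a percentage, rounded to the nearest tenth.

Num → 485 + 66 = 551
Denominator → 485 + 66 + 274 + 409 + 78 + 619 = 1931
RR2 = 551 / 1931 = 0.2853

28.5%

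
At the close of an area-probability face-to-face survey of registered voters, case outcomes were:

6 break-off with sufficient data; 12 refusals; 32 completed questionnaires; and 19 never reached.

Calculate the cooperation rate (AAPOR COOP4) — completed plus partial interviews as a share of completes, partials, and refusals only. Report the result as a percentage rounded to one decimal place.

76.0%

Numerator → 32 + 6 = 38
Base → 32 + 6 + 12 = 50
COOP4 = 38 / 50 = 0.7600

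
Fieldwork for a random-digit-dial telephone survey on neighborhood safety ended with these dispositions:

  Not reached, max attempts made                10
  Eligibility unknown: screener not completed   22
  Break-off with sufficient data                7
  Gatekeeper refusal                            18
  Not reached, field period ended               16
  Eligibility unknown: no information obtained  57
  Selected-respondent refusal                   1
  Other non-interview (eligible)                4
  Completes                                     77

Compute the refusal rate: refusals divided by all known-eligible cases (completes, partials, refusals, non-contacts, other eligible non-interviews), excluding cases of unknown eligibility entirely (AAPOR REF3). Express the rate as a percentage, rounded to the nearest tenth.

14.3%

Refused = 18 + 1 = 19
No contact after all attempts = 16 + 10 = 26
Eligibility not determined = 22 + 57 = 79
Num → 19
Denominator → 77 + 7 + 19 + 26 + 4 = 133
REF3 = 19 / 133 = 0.1429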